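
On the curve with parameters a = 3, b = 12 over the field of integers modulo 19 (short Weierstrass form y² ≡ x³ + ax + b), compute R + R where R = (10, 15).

tangent at (10, 15): λ = (3·10² + 3)/(2·15) ≡ 18/11. 11⁻¹ ≡ 7 (mod 19), so λ ≡ 18·7 ≡ 12.
  x = λ² - 10 - 10 = 144 - 20 ≡ 10; y = λ·(10 - 10) - 15 ≡ 4. → (10, 4)

(10, 4)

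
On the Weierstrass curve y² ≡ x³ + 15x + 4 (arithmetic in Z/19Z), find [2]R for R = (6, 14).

tangent at (6, 14): λ = (3·6² + 15)/(2·14) ≡ 9/9. 9⁻¹ ≡ 17 (mod 19), so λ ≡ 9·17 ≡ 1.
  x = λ² - 6 - 6 = 1 - 12 ≡ 8; y = λ·(6 - 8) - 14 ≡ 3. → (8, 3)

(8, 3)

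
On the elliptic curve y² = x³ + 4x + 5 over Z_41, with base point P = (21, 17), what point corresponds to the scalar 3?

(18, 28)

Repeated addition: build up to 3P.
2P: tangent at (21, 17): λ = (3·21² + 4)/(2·17) ≡ 15/34. 34⁻¹ ≡ 35 (mod 41), so λ ≡ 15·35 ≡ 33.
  x = λ² - 21 - 21 = 1089 - 42 ≡ 22; y = λ·(21 - 22) - 17 ≡ 32. → (22, 32)
3P: (22, 32) + (21, 17). λ = (17 - 32)/(21 - 22) ≡ 26/40 mod 41. 40⁻¹ ≡ 40 (mod 41) since 40·40 = 1600 ≡ 1, so λ ≡ 15.
  x = λ² - 22 - 21 = 225 - 43 ≡ 18; y = λ·(22 - 18) - 32 ≡ 28. → (18, 28)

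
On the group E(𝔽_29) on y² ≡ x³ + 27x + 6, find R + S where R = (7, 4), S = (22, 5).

(7, 4) + (22, 5). λ = (5 - 4)/(22 - 7) ≡ 1/15 mod 29. 15⁻¹ ≡ 2 (mod 29) since 15·2 = 30 ≡ 1, so λ ≡ 2.
  x = λ² - 7 - 22 = 4 - 29 ≡ 4; y = λ·(7 - 4) - 4 ≡ 2. → (4, 2)

(4, 2)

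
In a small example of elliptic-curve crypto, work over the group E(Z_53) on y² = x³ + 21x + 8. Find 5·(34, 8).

(48, 19)

Write Q = (34, 8).
Double-and-add on 5 = (101)₂. Start with Q = (34, 8) for the leading 1-bit.
double: tangent at (34, 8): λ = (3·34² + 21)/(2·8) ≡ 44/16. 16⁻¹ ≡ 10 (mod 53) since 16·10 = 160 ≡ 1, so λ ≡ 44·10 ≡ 16.
  x = λ² - 34 - 34 = 256 - 68 ≡ 29; y = λ·(34 - 29) - 8 ≡ 19. → (29, 19)
double: tangent at (29, 19): λ = (3·29² + 21)/(2·19) ≡ 0/38. 38⁻¹ ≡ 7 (mod 53) since 38·7 = 266 ≡ 1, so λ ≡ 0·7 ≡ 0.
  x = λ² - 29 - 29 = 0 - 58 ≡ 48; y = λ·(29 - 48) - 19 ≡ 34. → (48, 34)
add Q: (48, 34) + (34, 8). λ = (8 - 34)/(34 - 48) ≡ 27/39 mod 53. 39⁻¹ ≡ 34 (mod 53) since 39·34 = 1326 ≡ 1, so λ ≡ 17.
  x = λ² - 48 - 34 = 289 - 82 ≡ 48; y = λ·(48 - 48) - 34 ≡ 19. → (48, 19)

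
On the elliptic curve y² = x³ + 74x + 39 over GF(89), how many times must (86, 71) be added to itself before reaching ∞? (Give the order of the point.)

9

2P: tangent at (86, 71): λ = (3·86² + 74)/(2·71) ≡ 12/53. 53⁻¹ ≡ 42 (mod 89), so λ ≡ 12·42 ≡ 59.
  x = λ² - 86 - 86 = 3481 - 172 ≡ 16; y = λ·(86 - 16) - 71 ≡ 54. → (16, 54)
3P: (16, 54) + (86, 71). λ = (71 - 54)/(86 - 16) ≡ 17/70 mod 89. 70⁻¹ ≡ 14 (mod 89), so λ ≡ 60.
  x = λ² - 16 - 86 = 3600 - 102 ≡ 27; y = λ·(16 - 27) - 54 ≡ 87. → (27, 87)
4P: (27, 87) + (86, 71). λ = (71 - 87)/(86 - 27) ≡ 73/59 mod 89. 59⁻¹ ≡ 86 (mod 89), so λ ≡ 48.
  x = λ² - 27 - 86 = 2304 - 113 ≡ 55; y = λ·(27 - 55) - 87 ≡ 82. → (55, 82)
5P: (55, 82) + (86, 71). λ = (71 - 82)/(86 - 55) ≡ 78/31 mod 89. 31⁻¹ ≡ 23 (mod 89) since 31·23 = 713 ≡ 1, so λ ≡ 14.
  x = λ² - 55 - 86 = 196 - 141 ≡ 55; y = λ·(55 - 55) - 82 ≡ 7. → (55, 7)
6P: (55, 7) + (86, 71). λ = (71 - 7)/(86 - 55) ≡ 64/31 mod 89. 31⁻¹ ≡ 23 (mod 89) since 31·23 = 713 ≡ 1, so λ ≡ 48.
  x = λ² - 55 - 86 = 2304 - 141 ≡ 27; y = λ·(55 - 27) - 7 ≡ 2. → (27, 2)
7P: (27, 2) + (86, 71). λ = (71 - 2)/(86 - 27) ≡ 69/59 mod 89. 59⁻¹ ≡ 86 (mod 89) since 59·86 = 5074 ≡ 1, so λ ≡ 60.
  x = λ² - 27 - 86 = 3600 - 113 ≡ 16; y = λ·(27 - 16) - 2 ≡ 35. → (16, 35)
8P: (16, 35) + (86, 71). λ = (71 - 35)/(86 - 16) ≡ 36/70 mod 89. 70⁻¹ ≡ 14 (mod 89) since 70·14 = 980 ≡ 1, so λ ≡ 59.
  x = λ² - 16 - 86 = 3481 - 102 ≡ 86; y = λ·(16 - 86) - 35 ≡ 18. → (86, 18)
9P: (86, 18) + (86, 71): same x and y₁ ≡ -y₂, so the sum is ∞.
9P = ∞, so the order is 9.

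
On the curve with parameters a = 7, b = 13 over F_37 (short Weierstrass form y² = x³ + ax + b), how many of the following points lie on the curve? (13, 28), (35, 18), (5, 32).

(13, 28): 28² ≡ 7, rhs ≡ 7 → on.
(35, 18): 18² ≡ 28, rhs ≡ 28 → on.
(5, 32): 32² ≡ 25, rhs ≡ 25 → on.

3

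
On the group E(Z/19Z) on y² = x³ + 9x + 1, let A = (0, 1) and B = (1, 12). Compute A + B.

(0, 1) + (1, 12). λ = (12 - 1)/(1 - 0) ≡ 11/1 mod 19. 1⁻¹ ≡ 1 (mod 19), so λ ≡ 11.
  x = λ² - 0 - 1 = 121 - 1 ≡ 6; y = λ·(0 - 6) - 1 ≡ 9. → (6, 9)

(6, 9)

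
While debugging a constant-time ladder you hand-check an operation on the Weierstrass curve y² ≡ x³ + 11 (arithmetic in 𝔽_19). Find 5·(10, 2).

Write G = (10, 2).
Repeated addition: build up to 5G.
2G: tangent at (10, 2): λ = (3·10² + 0)/(2·2) ≡ 15/4. 4⁻¹ ≡ 5 (mod 19) since 4·5 = 20 ≡ 1, so λ ≡ 15·5 ≡ 18.
  x = λ² - 10 - 10 = 324 - 20 ≡ 0; y = λ·(10 - 0) - 2 ≡ 7. → (0, 7)
3G: (0, 7) + (10, 2). λ = (2 - 7)/(10 - 0) ≡ 14/10 mod 19. 10⁻¹ ≡ 2 (mod 19), so λ ≡ 9.
  x = λ² - 0 - 10 = 81 - 10 ≡ 14; y = λ·(0 - 14) - 7 ≡ 0. → (14, 0)
4G: (14, 0) + (10, 2). λ = (2 - 0)/(10 - 14) ≡ 2/15 mod 19. 15⁻¹ ≡ 14 (mod 19), so λ ≡ 9.
  x = λ² - 14 - 10 = 81 - 24 ≡ 0; y = λ·(14 - 0) - 0 ≡ 12. → (0, 12)
5G: (0, 12) + (10, 2). λ = (2 - 12)/(10 - 0) ≡ 9/10 mod 19. 10⁻¹ ≡ 2 (mod 19) since 10·2 = 20 ≡ 1, so λ ≡ 18.
  x = λ² - 0 - 10 = 324 - 10 ≡ 10; y = λ·(0 - 10) - 12 ≡ 17. → (10, 17)

(10, 17)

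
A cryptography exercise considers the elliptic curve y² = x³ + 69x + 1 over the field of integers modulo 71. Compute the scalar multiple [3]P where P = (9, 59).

O

Repeated addition: build up to 3P.
2P: tangent at (9, 59): λ = (3·9² + 69)/(2·59) ≡ 28/47. 47⁻¹ ≡ 68 (mod 71), so λ ≡ 28·68 ≡ 58.
  x = λ² - 9 - 9 = 3364 - 18 ≡ 9; y = λ·(9 - 9) - 59 ≡ 12. → (9, 12)
3P: (9, 12) + (9, 59): same x and y₁ ≡ -y₂, so the sum is 𝒪.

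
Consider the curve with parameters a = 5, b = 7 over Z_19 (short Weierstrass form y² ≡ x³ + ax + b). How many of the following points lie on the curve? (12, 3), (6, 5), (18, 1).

(12, 3): 3² ≡ 9, rhs ≡ 9 → on.
(6, 5): 5² ≡ 6, rhs ≡ 6 → on.
(18, 1): 1² ≡ 1, rhs ≡ 1 → on.

3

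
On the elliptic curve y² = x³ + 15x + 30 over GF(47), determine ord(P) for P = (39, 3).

2P: tangent at (39, 3): λ = (3·39² + 15)/(2·3) ≡ 19/6. 6⁻¹ ≡ 8 (mod 47) since 6·8 = 48 ≡ 1, so λ ≡ 19·8 ≡ 11.
  x = λ² - 39 - 39 = 121 - 78 ≡ 43; y = λ·(39 - 43) - 3 ≡ 0. → (43, 0)
3P: (43, 0) + (39, 3). λ = (3 - 0)/(39 - 43) ≡ 3/43 mod 47. 43⁻¹ ≡ 35 (mod 47) since 43·35 = 1505 ≡ 1, so λ ≡ 11.
  x = λ² - 43 - 39 = 121 - 82 ≡ 39; y = λ·(43 - 39) - 0 ≡ 44. → (39, 44)
4P: (39, 44) + (39, 3): same x and y₁ ≡ -y₂, so the sum is the point at infinity.
4P = the point at infinity, so the order is 4.

4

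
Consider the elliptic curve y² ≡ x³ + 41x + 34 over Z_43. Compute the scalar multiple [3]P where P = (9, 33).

Repeated addition: build up to 3P.
2P: tangent at (9, 33): λ = (3·9² + 41)/(2·33) ≡ 26/23. 23⁻¹ ≡ 15 (mod 43) since 23·15 = 345 ≡ 1, so λ ≡ 26·15 ≡ 3.
  x = λ² - 9 - 9 = 9 - 18 ≡ 34; y = λ·(9 - 34) - 33 ≡ 21. → (34, 21)
3P: (34, 21) + (9, 33). λ = (33 - 21)/(9 - 34) ≡ 12/18 mod 43. 18⁻¹ ≡ 12 (mod 43), so λ ≡ 15.
  x = λ² - 34 - 9 = 225 - 43 ≡ 10; y = λ·(34 - 10) - 21 ≡ 38. → (10, 38)

(10, 38)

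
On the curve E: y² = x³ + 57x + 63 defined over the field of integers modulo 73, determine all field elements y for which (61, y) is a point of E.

x³ + 57x + 63 = 230521 ≡ 60 (mod 73).
60 is a non-residue mod 73; no y exists.

none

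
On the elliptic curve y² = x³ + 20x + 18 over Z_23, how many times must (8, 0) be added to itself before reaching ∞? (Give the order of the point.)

2

2P: (8, 0) + (8, 0): same x and y₁ ≡ -y₂, so the sum is ∞.
2P = ∞, so the order is 2.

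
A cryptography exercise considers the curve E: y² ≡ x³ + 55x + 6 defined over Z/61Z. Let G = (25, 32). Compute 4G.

(15, 27)

Repeated addition: build up to 4G.
2G: tangent at (25, 32): λ = (3·25² + 55)/(2·32) ≡ 39/3. 3⁻¹ ≡ 41 (mod 61) since 3·41 = 123 ≡ 1, so λ ≡ 39·41 ≡ 13.
  x = λ² - 25 - 25 = 169 - 50 ≡ 58; y = λ·(25 - 58) - 32 ≡ 27. → (58, 27)
3G: (58, 27) + (25, 32). λ = (32 - 27)/(25 - 58) ≡ 5/28 mod 61. 28⁻¹ ≡ 24 (mod 61) since 28·24 = 672 ≡ 1, so λ ≡ 59.
  x = λ² - 58 - 25 = 3481 - 83 ≡ 43; y = λ·(58 - 43) - 27 ≡ 4. → (43, 4)
4G: (43, 4) + (25, 32). λ = (32 - 4)/(25 - 43) ≡ 28/43 mod 61. 43⁻¹ ≡ 44 (mod 61), so λ ≡ 12.
  x = λ² - 43 - 25 = 144 - 68 ≡ 15; y = λ·(43 - 15) - 4 ≡ 27. → (15, 27)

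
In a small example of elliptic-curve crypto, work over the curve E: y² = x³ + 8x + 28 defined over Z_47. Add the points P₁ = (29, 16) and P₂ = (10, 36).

(29, 16) + (10, 36). λ = (36 - 16)/(10 - 29) ≡ 20/28 mod 47. 28⁻¹ ≡ 42 (mod 47) since 28·42 = 1176 ≡ 1, so λ ≡ 41.
  x = λ² - 29 - 10 = 1681 - 39 ≡ 44; y = λ·(29 - 44) - 16 ≡ 27. → (44, 27)

(44, 27)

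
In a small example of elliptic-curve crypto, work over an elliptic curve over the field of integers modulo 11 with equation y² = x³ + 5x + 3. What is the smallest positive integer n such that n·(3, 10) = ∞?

9

2P: tangent at (3, 10): λ = (3·3² + 5)/(2·10) ≡ 10/9. 9⁻¹ ≡ 5 (mod 11), so λ ≡ 10·5 ≡ 6.
  x = λ² - 3 - 3 = 36 - 6 ≡ 8; y = λ·(3 - 8) - 10 ≡ 4. → (8, 4)
3P: (8, 4) + (3, 10). λ = (10 - 4)/(3 - 8) ≡ 6/6 mod 11. 6⁻¹ ≡ 2 (mod 11), so λ ≡ 1.
  x = λ² - 8 - 3 = 1 - 11 ≡ 1; y = λ·(8 - 1) - 4 ≡ 3. → (1, 3)
4P: (1, 3) + (3, 10). λ = (10 - 3)/(3 - 1) ≡ 7/2 mod 11. 2⁻¹ ≡ 6 (mod 11), so λ ≡ 9.
  x = λ² - 1 - 3 = 81 - 4 ≡ 0; y = λ·(1 - 0) - 3 ≡ 6. → (0, 6)
5P: (0, 6) + (3, 10). λ = (10 - 6)/(3 - 0) ≡ 4/3 mod 11. 3⁻¹ ≡ 4 (mod 11), so λ ≡ 5.
  x = λ² - 0 - 3 = 25 - 3 ≡ 0; y = λ·(0 - 0) - 6 ≡ 5. → (0, 5)
6P: (0, 5) + (3, 10). λ = (10 - 5)/(3 - 0) ≡ 5/3 mod 11. 3⁻¹ ≡ 4 (mod 11), so λ ≡ 9.
  x = λ² - 0 - 3 = 81 - 3 ≡ 1; y = λ·(0 - 1) - 5 ≡ 8. → (1, 8)
7P: (1, 8) + (3, 10). λ = (10 - 8)/(3 - 1) ≡ 2/2 mod 11. 2⁻¹ ≡ 6 (mod 11), so λ ≡ 1.
  x = λ² - 1 - 3 = 1 - 4 ≡ 8; y = λ·(1 - 8) - 8 ≡ 7. → (8, 7)
8P: (8, 7) + (3, 10). λ = (10 - 7)/(3 - 8) ≡ 3/6 mod 11. 6⁻¹ ≡ 2 (mod 11), so λ ≡ 6.
  x = λ² - 8 - 3 = 36 - 11 ≡ 3; y = λ·(8 - 3) - 7 ≡ 1. → (3, 1)
9P: (3, 1) + (3, 10): same x and y₁ ≡ -y₂, so the sum is ∞.
9P = ∞, so the order is 9.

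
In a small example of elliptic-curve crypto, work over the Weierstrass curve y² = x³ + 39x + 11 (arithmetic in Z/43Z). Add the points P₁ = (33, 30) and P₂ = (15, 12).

(39, 7)

(33, 30) + (15, 12). λ = (12 - 30)/(15 - 33) ≡ 25/25 mod 43. 25⁻¹ ≡ 31 (mod 43) since 25·31 = 775 ≡ 1, so λ ≡ 1.
  x = λ² - 33 - 15 = 1 - 48 ≡ 39; y = λ·(33 - 39) - 30 ≡ 7. → (39, 7)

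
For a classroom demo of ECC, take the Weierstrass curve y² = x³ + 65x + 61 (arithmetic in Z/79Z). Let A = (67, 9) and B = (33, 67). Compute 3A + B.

O

First 3A:
Repeated addition: build up to 3A.
2A: tangent at (67, 9): λ = (3·67² + 65)/(2·9) ≡ 23/18. 18⁻¹ ≡ 22 (mod 79), so λ ≡ 23·22 ≡ 32.
  x = λ² - 67 - 67 = 1024 - 134 ≡ 21; y = λ·(67 - 21) - 9 ≡ 41. → (21, 41)
3A: (21, 41) + (67, 9). λ = (9 - 41)/(67 - 21) ≡ 47/46 mod 79. 46⁻¹ ≡ 67 (mod 79), so λ ≡ 68.
  x = λ² - 21 - 67 = 4624 - 88 ≡ 33; y = λ·(21 - 33) - 41 ≡ 12. → (33, 12)
3A = (33, 12).
Finally 3A + B:
(33, 12) + (33, 67): same x and y₁ ≡ -y₂, so the sum is ∞.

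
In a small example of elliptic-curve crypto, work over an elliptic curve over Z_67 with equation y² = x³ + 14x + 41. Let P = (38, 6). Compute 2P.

(46, 0)

tangent at (38, 6): λ = (3·38² + 14)/(2·6) ≡ 58/12. 12⁻¹ ≡ 28 (mod 67), so λ ≡ 58·28 ≡ 16.
  x = λ² - 38 - 38 = 256 - 76 ≡ 46; y = λ·(38 - 46) - 6 ≡ 0. → (46, 0)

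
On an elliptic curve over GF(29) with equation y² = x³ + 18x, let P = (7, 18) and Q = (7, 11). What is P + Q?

The two points share x = 7 and their y-coordinates satisfy 18 + 11 ≡ 0 (mod 29), so they are inverses. Their sum is O.

O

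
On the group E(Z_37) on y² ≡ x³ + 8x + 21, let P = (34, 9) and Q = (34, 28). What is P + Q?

O

The two points share x = 34 and their y-coordinates satisfy 9 + 28 ≡ 0 (mod 37), so they are inverses. Their sum is O.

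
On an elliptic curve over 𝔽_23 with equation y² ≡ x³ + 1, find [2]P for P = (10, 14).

(15, 8)

tangent at (10, 14): λ = (3·10² + 0)/(2·14) ≡ 1/5. 5⁻¹ ≡ 14 (mod 23) since 5·14 = 70 ≡ 1, so λ ≡ 1·14 ≡ 14.
  x = λ² - 10 - 10 = 196 - 20 ≡ 15; y = λ·(10 - 15) - 14 ≡ 8. → (15, 8)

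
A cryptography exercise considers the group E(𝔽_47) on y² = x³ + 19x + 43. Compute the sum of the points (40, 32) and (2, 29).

(40, 32) + (2, 29). λ = (29 - 32)/(2 - 40) ≡ 44/9 mod 47. 9⁻¹ ≡ 21 (mod 47), so λ ≡ 31.
  x = λ² - 40 - 2 = 961 - 42 ≡ 26; y = λ·(40 - 26) - 32 ≡ 26. → (26, 26)

(26, 26)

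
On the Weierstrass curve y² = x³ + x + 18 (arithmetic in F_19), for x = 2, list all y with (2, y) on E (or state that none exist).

x³ + 1x + 18 = 28 ≡ 9 (mod 19).
Square roots of 9 mod 19: 3 and 16 (since 3² = 9 ≡ 9).

3, 16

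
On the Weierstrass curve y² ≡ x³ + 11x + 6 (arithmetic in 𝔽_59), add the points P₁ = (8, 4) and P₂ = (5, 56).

(8, 4) + (5, 56). λ = (56 - 4)/(5 - 8) ≡ 52/56 mod 59. 56⁻¹ ≡ 39 (mod 59) since 56·39 = 2184 ≡ 1, so λ ≡ 22.
  x = λ² - 8 - 5 = 484 - 13 ≡ 58; y = λ·(8 - 58) - 4 ≡ 17. → (58, 17)

(58, 17)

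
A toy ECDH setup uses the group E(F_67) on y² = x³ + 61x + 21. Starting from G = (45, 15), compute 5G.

Double-and-add on 5 = (101)₂. Start with G = (45, 15) for the leading 1-bit.
double: tangent at (45, 15): λ = (3·45² + 61)/(2·15) ≡ 39/30. 30⁻¹ ≡ 38 (mod 67) since 30·38 = 1140 ≡ 1, so λ ≡ 39·38 ≡ 8.
  x = λ² - 45 - 45 = 64 - 90 ≡ 41; y = λ·(45 - 41) - 15 ≡ 17. → (41, 17)
double: tangent at (41, 17): λ = (3·41² + 61)/(2·17) ≡ 12/34. 34⁻¹ ≡ 2 (mod 67), so λ ≡ 12·2 ≡ 24.
  x = λ² - 41 - 41 = 576 - 82 ≡ 25; y = λ·(41 - 25) - 17 ≡ 32. → (25, 32)
add G: (25, 32) + (45, 15). λ = (15 - 32)/(45 - 25) ≡ 50/20 mod 67. 20⁻¹ ≡ 57 (mod 67) since 20·57 = 1140 ≡ 1, so λ ≡ 36.
  x = λ² - 25 - 45 = 1296 - 70 ≡ 20; y = λ·(25 - 20) - 32 ≡ 14. → (20, 14)

(20, 14)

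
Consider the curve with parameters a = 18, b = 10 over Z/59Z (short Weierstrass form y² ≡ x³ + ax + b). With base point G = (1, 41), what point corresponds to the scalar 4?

(41, 52)

Double-and-add on 4 = (100)₂. Start with G = (1, 41) for the leading 1-bit.
double: tangent at (1, 41): λ = (3·1² + 18)/(2·41) ≡ 21/23. 23⁻¹ ≡ 18 (mod 59), so λ ≡ 21·18 ≡ 24.
  x = λ² - 1 - 1 = 576 - 2 ≡ 43; y = λ·(1 - 43) - 41 ≡ 13. → (43, 13)
double: tangent at (43, 13): λ = (3·43² + 18)/(2·13) ≡ 19/26. 26⁻¹ ≡ 25 (mod 59), so λ ≡ 19·25 ≡ 3.
  x = λ² - 43 - 43 = 9 - 86 ≡ 41; y = λ·(43 - 41) - 13 ≡ 52. → (41, 52)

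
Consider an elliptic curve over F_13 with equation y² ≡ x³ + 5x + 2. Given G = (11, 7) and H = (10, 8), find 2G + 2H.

First 2G:
Repeated addition: build up to 2G.
2G: tangent at (11, 7): λ = (3·11² + 5)/(2·7) ≡ 4/1. 1⁻¹ ≡ 1 (mod 13) since 1·1 = 1 ≡ 1, so λ ≡ 4·1 ≡ 4.
  x = λ² - 11 - 11 = 16 - 22 ≡ 7; y = λ·(11 - 7) - 7 ≡ 9. → (7, 9)
2G = (7, 9).
Next 2H:
Repeated addition: build up to 2H.
2H: tangent at (10, 8): λ = (3·10² + 5)/(2·8) ≡ 6/3. 3⁻¹ ≡ 9 (mod 13) since 3·9 = 27 ≡ 1, so λ ≡ 6·9 ≡ 2.
  x = λ² - 10 - 10 = 4 - 20 ≡ 10; y = λ·(10 - 10) - 8 ≡ 5. → (10, 5)
2H = (10, 5).
Finally 2G + 2H:
(7, 9) + (10, 5). λ = (5 - 9)/(10 - 7) ≡ 9/3 mod 13. 3⁻¹ ≡ 9 (mod 13), so λ ≡ 3.
  x = λ² - 7 - 10 = 9 - 17 ≡ 5; y = λ·(7 - 5) - 9 ≡ 10. → (5, 10)

(5, 10)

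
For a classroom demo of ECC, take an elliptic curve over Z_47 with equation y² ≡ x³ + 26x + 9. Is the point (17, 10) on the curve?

yes

y² = 10² ≡ 6; x³ + 26x + 9 = 5364 ≡ 6 (mod 47). 6 = 6.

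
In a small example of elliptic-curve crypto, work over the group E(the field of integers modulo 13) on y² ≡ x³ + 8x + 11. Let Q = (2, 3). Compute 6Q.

Repeated addition: build up to 6Q.
2Q: tangent at (2, 3): λ = (3·2² + 8)/(2·3) ≡ 7/6. 6⁻¹ ≡ 11 (mod 13), so λ ≡ 7·11 ≡ 12.
  x = λ² - 2 - 2 = 144 - 4 ≡ 10; y = λ·(2 - 10) - 3 ≡ 5. → (10, 5)
3Q: (10, 5) + (2, 3). λ = (3 - 5)/(2 - 10) ≡ 11/5 mod 13. 5⁻¹ ≡ 8 (mod 13) since 5·8 = 40 ≡ 1, so λ ≡ 10.
  x = λ² - 10 - 2 = 100 - 12 ≡ 10; y = λ·(10 - 10) - 5 ≡ 8. → (10, 8)
4Q: (10, 8) + (2, 3). λ = (3 - 8)/(2 - 10) ≡ 8/5 mod 13. 5⁻¹ ≡ 8 (mod 13) since 5·8 = 40 ≡ 1, so λ ≡ 12.
  x = λ² - 10 - 2 = 144 - 12 ≡ 2; y = λ·(10 - 2) - 8 ≡ 10. → (2, 10)
5Q: (2, 10) + (2, 3): same x and y₁ ≡ -y₂, so the sum is the point at infinity.
6Q: the point at infinity + (2, 3) = (2, 3) (identity).

(2, 3)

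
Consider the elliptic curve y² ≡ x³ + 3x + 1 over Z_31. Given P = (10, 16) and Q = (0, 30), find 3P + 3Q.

First 3P:
Repeated addition: build up to 3P.
2P: tangent at (10, 16): λ = (3·10² + 3)/(2·16) ≡ 24/1. 1⁻¹ ≡ 1 (mod 31) since 1·1 = 1 ≡ 1, so λ ≡ 24·1 ≡ 24.
  x = λ² - 10 - 10 = 576 - 20 ≡ 29; y = λ·(10 - 29) - 16 ≡ 24. → (29, 24)
3P: (29, 24) + (10, 16). λ = (16 - 24)/(10 - 29) ≡ 23/12 mod 31. 12⁻¹ ≡ 13 (mod 31) since 12·13 = 156 ≡ 1, so λ ≡ 20.
  x = λ² - 29 - 10 = 400 - 39 ≡ 20; y = λ·(29 - 20) - 24 ≡ 1. → (20, 1)
3P = (20, 1).
Next 3Q:
Repeated addition: build up to 3Q.
2Q: tangent at (0, 30): λ = (3·0² + 3)/(2·30) ≡ 3/29. 29⁻¹ ≡ 15 (mod 31), so λ ≡ 3·15 ≡ 14.
  x = λ² - 0 - 0 = 196 - 0 ≡ 10; y = λ·(0 - 10) - 30 ≡ 16. → (10, 16)
3Q: (10, 16) + (0, 30). λ = (30 - 16)/(0 - 10) ≡ 14/21 mod 31. 21⁻¹ ≡ 3 (mod 31), so λ ≡ 11.
  x = λ² - 10 - 0 = 121 - 10 ≡ 18; y = λ·(10 - 18) - 16 ≡ 20. → (18, 20)
3Q = (18, 20).
Finally 3P + 3Q:
(20, 1) + (18, 20). λ = (20 - 1)/(18 - 20) ≡ 19/29 mod 31. 29⁻¹ ≡ 15 (mod 31) since 29·15 = 435 ≡ 1, so λ ≡ 6.
  x = λ² - 20 - 18 = 36 - 38 ≡ 29; y = λ·(20 - 29) - 1 ≡ 7. → (29, 7)

(29, 7)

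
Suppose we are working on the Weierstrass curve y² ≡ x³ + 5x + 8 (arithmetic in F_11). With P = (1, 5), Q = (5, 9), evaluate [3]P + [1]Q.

First 3P:
Repeated addition: build up to 3P.
2P: tangent at (1, 5): λ = (3·1² + 5)/(2·5) ≡ 8/10. 10⁻¹ ≡ 10 (mod 11), so λ ≡ 8·10 ≡ 3.
  x = λ² - 1 - 1 = 9 - 2 ≡ 7; y = λ·(1 - 7) - 5 ≡ 10. → (7, 10)
3P: (7, 10) + (1, 5). λ = (5 - 10)/(1 - 7) ≡ 6/5 mod 11. 5⁻¹ ≡ 9 (mod 11) since 5·9 = 45 ≡ 1, so λ ≡ 10.
  x = λ² - 7 - 1 = 100 - 8 ≡ 4; y = λ·(7 - 4) - 10 ≡ 9. → (4, 9)
3P = (4, 9).
Finally 3P + Q:
(4, 9) + (5, 9). λ = (9 - 9)/(5 - 4) ≡ 0/1 mod 11. 1⁻¹ ≡ 1 (mod 11), so λ ≡ 0.
  x = λ² - 4 - 5 = 0 - 9 ≡ 2; y = λ·(4 - 2) - 9 ≡ 2. → (2, 2)

(2, 2)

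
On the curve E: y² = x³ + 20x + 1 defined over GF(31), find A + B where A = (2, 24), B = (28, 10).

(2, 24) + (28, 10). λ = (10 - 24)/(28 - 2) ≡ 17/26 mod 31. 26⁻¹ ≡ 6 (mod 31), so λ ≡ 9.
  x = λ² - 2 - 28 = 81 - 30 ≡ 20; y = λ·(2 - 20) - 24 ≡ 0. → (20, 0)

(20, 0)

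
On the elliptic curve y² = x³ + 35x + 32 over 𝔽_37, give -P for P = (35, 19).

-(35, 19) = (35, -19 mod 37) = (35, 18).

(35, 18)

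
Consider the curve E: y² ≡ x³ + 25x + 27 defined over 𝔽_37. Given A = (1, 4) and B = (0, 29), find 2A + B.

(15, 22)

First 2A:
Repeated addition: build up to 2A.
2A: tangent at (1, 4): λ = (3·1² + 25)/(2·4) ≡ 28/8. 8⁻¹ ≡ 14 (mod 37) since 8·14 = 112 ≡ 1, so λ ≡ 28·14 ≡ 22.
  x = λ² - 1 - 1 = 484 - 2 ≡ 1; y = λ·(1 - 1) - 4 ≡ 33. → (1, 33)
2A = (1, 33).
Finally 2A + B:
(1, 33) + (0, 29). λ = (29 - 33)/(0 - 1) ≡ 33/36 mod 37. 36⁻¹ ≡ 36 (mod 37), so λ ≡ 4.
  x = λ² - 1 - 0 = 16 - 1 ≡ 15; y = λ·(1 - 15) - 33 ≡ 22. → (15, 22)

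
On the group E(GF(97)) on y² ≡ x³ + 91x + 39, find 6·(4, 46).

(6, 92)

Write P = (4, 46).
Repeated addition: build up to 6P.
2P: tangent at (4, 46): λ = (3·4² + 91)/(2·46) ≡ 42/92. 92⁻¹ ≡ 58 (mod 97), so λ ≡ 42·58 ≡ 11.
  x = λ² - 4 - 4 = 121 - 8 ≡ 16; y = λ·(4 - 16) - 46 ≡ 16. → (16, 16)
3P: (16, 16) + (4, 46). λ = (46 - 16)/(4 - 16) ≡ 30/85 mod 97. 85⁻¹ ≡ 8 (mod 97) since 85·8 = 680 ≡ 1, so λ ≡ 46.
  x = λ² - 16 - 4 = 2116 - 20 ≡ 59; y = λ·(16 - 59) - 16 ≡ 43. → (59, 43)
4P: (59, 43) + (4, 46). λ = (46 - 43)/(4 - 59) ≡ 3/42 mod 97. 42⁻¹ ≡ 67 (mod 97), so λ ≡ 7.
  x = λ² - 59 - 4 = 49 - 63 ≡ 83; y = λ·(59 - 83) - 43 ≡ 80. → (83, 80)
5P: (83, 80) + (4, 46). λ = (46 - 80)/(4 - 83) ≡ 63/18 mod 97. 18⁻¹ ≡ 27 (mod 97), so λ ≡ 52.
  x = λ² - 83 - 4 = 2704 - 87 ≡ 95; y = λ·(83 - 95) - 80 ≡ 72. → (95, 72)
6P: (95, 72) + (4, 46). λ = (46 - 72)/(4 - 95) ≡ 71/6 mod 97. 6⁻¹ ≡ 81 (mod 97), so λ ≡ 28.
  x = λ² - 95 - 4 = 784 - 99 ≡ 6; y = λ·(95 - 6) - 72 ≡ 92. → (6, 92)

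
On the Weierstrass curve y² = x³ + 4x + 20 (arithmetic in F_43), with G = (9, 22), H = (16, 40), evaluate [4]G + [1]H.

(42, 12)

First 4G:
Repeated addition: build up to 4G.
2G: tangent at (9, 22): λ = (3·9² + 4)/(2·22) ≡ 32/1. 1⁻¹ ≡ 1 (mod 43), so λ ≡ 32·1 ≡ 32.
  x = λ² - 9 - 9 = 1024 - 18 ≡ 17; y = λ·(9 - 17) - 22 ≡ 23. → (17, 23)
3G: (17, 23) + (9, 22). λ = (22 - 23)/(9 - 17) ≡ 42/35 mod 43. 35⁻¹ ≡ 16 (mod 43), so λ ≡ 27.
  x = λ² - 17 - 9 = 729 - 26 ≡ 15; y = λ·(17 - 15) - 23 ≡ 31. → (15, 31)
4G: (15, 31) + (9, 22). λ = (22 - 31)/(9 - 15) ≡ 34/37 mod 43. 37⁻¹ ≡ 7 (mod 43), so λ ≡ 23.
  x = λ² - 15 - 9 = 529 - 24 ≡ 32; y = λ·(15 - 32) - 31 ≡ 8. → (32, 8)
4G = (32, 8).
Finally 4G + H:
(32, 8) + (16, 40). λ = (40 - 8)/(16 - 32) ≡ 32/27 mod 43. 27⁻¹ ≡ 8 (mod 43) since 27·8 = 216 ≡ 1, so λ ≡ 41.
  x = λ² - 32 - 16 = 1681 - 48 ≡ 42; y = λ·(32 - 42) - 8 ≡ 12. → (42, 12)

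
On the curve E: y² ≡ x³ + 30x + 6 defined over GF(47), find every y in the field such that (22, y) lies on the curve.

x³ + 30x + 6 = 11314 ≡ 34 (mod 47).
Square roots of 34 mod 47: 9 and 38 (since 9² = 81 ≡ 34).

9, 38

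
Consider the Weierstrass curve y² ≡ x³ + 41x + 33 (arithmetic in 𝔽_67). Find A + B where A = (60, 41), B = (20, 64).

(13, 4)

(60, 41) + (20, 64). λ = (64 - 41)/(20 - 60) ≡ 23/27 mod 67. 27⁻¹ ≡ 5 (mod 67) since 27·5 = 135 ≡ 1, so λ ≡ 48.
  x = λ² - 60 - 20 = 2304 - 80 ≡ 13; y = λ·(60 - 13) - 41 ≡ 4. → (13, 4)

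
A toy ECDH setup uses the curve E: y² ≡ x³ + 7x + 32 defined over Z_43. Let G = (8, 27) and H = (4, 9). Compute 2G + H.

(14, 6)

First 2G:
Repeated addition: build up to 2G.
2G: tangent at (8, 27): λ = (3·8² + 7)/(2·27) ≡ 27/11. 11⁻¹ ≡ 4 (mod 43), so λ ≡ 27·4 ≡ 22.
  x = λ² - 8 - 8 = 484 - 16 ≡ 38; y = λ·(8 - 38) - 27 ≡ 1. → (38, 1)
2G = (38, 1).
Finally 2G + H:
(38, 1) + (4, 9). λ = (9 - 1)/(4 - 38) ≡ 8/9 mod 43. 9⁻¹ ≡ 24 (mod 43) since 9·24 = 216 ≡ 1, so λ ≡ 20.
  x = λ² - 38 - 4 = 400 - 42 ≡ 14; y = λ·(38 - 14) - 1 ≡ 6. → (14, 6)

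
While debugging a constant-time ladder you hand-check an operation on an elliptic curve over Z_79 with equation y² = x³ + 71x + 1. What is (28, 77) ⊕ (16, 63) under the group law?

(28, 77) + (16, 63). λ = (63 - 77)/(16 - 28) ≡ 65/67 mod 79. 67⁻¹ ≡ 46 (mod 79) since 67·46 = 3082 ≡ 1, so λ ≡ 67.
  x = λ² - 28 - 16 = 4489 - 44 ≡ 21; y = λ·(28 - 21) - 77 ≡ 76. → (21, 76)

(21, 76)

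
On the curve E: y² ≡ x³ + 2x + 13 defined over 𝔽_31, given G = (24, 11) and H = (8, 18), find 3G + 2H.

First 3G:
Repeated addition: build up to 3G.
2G: tangent at (24, 11): λ = (3·24² + 2)/(2·11) ≡ 25/22. 22⁻¹ ≡ 24 (mod 31) since 22·24 = 528 ≡ 1, so λ ≡ 25·24 ≡ 11.
  x = λ² - 24 - 24 = 121 - 48 ≡ 11; y = λ·(24 - 11) - 11 ≡ 8. → (11, 8)
3G: (11, 8) + (24, 11). λ = (11 - 8)/(24 - 11) ≡ 3/13 mod 31. 13⁻¹ ≡ 12 (mod 31) since 13·12 = 156 ≡ 1, so λ ≡ 5.
  x = λ² - 11 - 24 = 25 - 35 ≡ 21; y = λ·(11 - 21) - 8 ≡ 4. → (21, 4)
3G = (21, 4).
Next 2H:
Repeated addition: build up to 2H.
2H: tangent at (8, 18): λ = (3·8² + 2)/(2·18) ≡ 8/5. 5⁻¹ ≡ 25 (mod 31) since 5·25 = 125 ≡ 1, so λ ≡ 8·25 ≡ 14.
  x = λ² - 8 - 8 = 196 - 16 ≡ 25; y = λ·(8 - 25) - 18 ≡ 23. → (25, 23)
2H = (25, 23).
Finally 3G + 2H:
(21, 4) + (25, 23). λ = (23 - 4)/(25 - 21) ≡ 19/4 mod 31. 4⁻¹ ≡ 8 (mod 31) since 4·8 = 32 ≡ 1, so λ ≡ 28.
  x = λ² - 21 - 25 = 784 - 46 ≡ 25; y = λ·(21 - 25) - 4 ≡ 8. → (25, 8)

(25, 8)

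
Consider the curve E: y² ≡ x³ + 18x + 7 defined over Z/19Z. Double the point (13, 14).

tangent at (13, 14): λ = (3·13² + 18)/(2·14) ≡ 12/9. 9⁻¹ ≡ 17 (mod 19) since 9·17 = 153 ≡ 1, so λ ≡ 12·17 ≡ 14.
  x = λ² - 13 - 13 = 196 - 26 ≡ 18; y = λ·(13 - 18) - 14 ≡ 11. → (18, 11)

(18, 11)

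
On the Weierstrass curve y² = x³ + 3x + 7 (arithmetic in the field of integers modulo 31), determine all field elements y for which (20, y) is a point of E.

10, 21

x³ + 3x + 7 = 8067 ≡ 7 (mod 31).
Square roots of 7 mod 31: 10 and 21 (since 10² = 100 ≡ 7).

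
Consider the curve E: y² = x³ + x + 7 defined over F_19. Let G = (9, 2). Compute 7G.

Repeated addition: build up to 7G.
2G: tangent at (9, 2): λ = (3·9² + 1)/(2·2) ≡ 16/4. 4⁻¹ ≡ 5 (mod 19), so λ ≡ 16·5 ≡ 4.
  x = λ² - 9 - 9 = 16 - 18 ≡ 17; y = λ·(9 - 17) - 2 ≡ 4. → (17, 4)
3G: (17, 4) + (9, 2). λ = (2 - 4)/(9 - 17) ≡ 17/11 mod 19. 11⁻¹ ≡ 7 (mod 19), so λ ≡ 5.
  x = λ² - 17 - 9 = 25 - 26 ≡ 18; y = λ·(17 - 18) - 4 ≡ 10. → (18, 10)
4G: (18, 10) + (9, 2). λ = (2 - 10)/(9 - 18) ≡ 11/10 mod 19. 10⁻¹ ≡ 2 (mod 19) since 10·2 = 20 ≡ 1, so λ ≡ 3.
  x = λ² - 18 - 9 = 9 - 27 ≡ 1; y = λ·(18 - 1) - 10 ≡ 3. → (1, 3)
5G: (1, 3) + (9, 2). λ = (2 - 3)/(9 - 1) ≡ 18/8 mod 19. 8⁻¹ ≡ 12 (mod 19), so λ ≡ 7.
  x = λ² - 1 - 9 = 49 - 10 ≡ 1; y = λ·(1 - 1) - 3 ≡ 16. → (1, 16)
6G: (1, 16) + (9, 2). λ = (2 - 16)/(9 - 1) ≡ 5/8 mod 19. 8⁻¹ ≡ 12 (mod 19), so λ ≡ 3.
  x = λ² - 1 - 9 = 9 - 10 ≡ 18; y = λ·(1 - 18) - 16 ≡ 9. → (18, 9)
7G: (18, 9) + (9, 2). λ = (2 - 9)/(9 - 18) ≡ 12/10 mod 19. 10⁻¹ ≡ 2 (mod 19) since 10·2 = 20 ≡ 1, so λ ≡ 5.
  x = λ² - 18 - 9 = 25 - 27 ≡ 17; y = λ·(18 - 17) - 9 ≡ 15. → (17, 15)

(17, 15)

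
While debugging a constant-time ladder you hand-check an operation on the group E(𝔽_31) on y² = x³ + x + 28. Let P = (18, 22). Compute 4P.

Double-and-add on 4 = (100)₂. Start with P = (18, 22) for the leading 1-bit.
double: tangent at (18, 22): λ = (3·18² + 1)/(2·22) ≡ 12/13. 13⁻¹ ≡ 12 (mod 31) since 13·12 = 156 ≡ 1, so λ ≡ 12·12 ≡ 20.
  x = λ² - 18 - 18 = 400 - 36 ≡ 23; y = λ·(18 - 23) - 22 ≡ 2. → (23, 2)
double: tangent at (23, 2): λ = (3·23² + 1)/(2·2) ≡ 7/4. 4⁻¹ ≡ 8 (mod 31) since 4·8 = 32 ≡ 1, so λ ≡ 7·8 ≡ 25.
  x = λ² - 23 - 23 = 625 - 46 ≡ 21; y = λ·(23 - 21) - 2 ≡ 17. → (21, 17)

(21, 17)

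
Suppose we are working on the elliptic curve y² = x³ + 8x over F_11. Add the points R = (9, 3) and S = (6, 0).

(9, 3) + (6, 0). λ = (0 - 3)/(6 - 9) ≡ 8/8 mod 11. 8⁻¹ ≡ 7 (mod 11) since 8·7 = 56 ≡ 1, so λ ≡ 1.
  x = λ² - 9 - 6 = 1 - 15 ≡ 8; y = λ·(9 - 8) - 3 ≡ 9. → (8, 9)

(8, 9)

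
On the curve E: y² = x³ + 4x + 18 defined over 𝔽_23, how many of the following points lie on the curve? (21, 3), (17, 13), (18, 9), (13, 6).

2

(21, 3): 3² ≡ 9, rhs ≡ 2 → off.
(17, 13): 13² ≡ 8, rhs ≡ 8 → on.
(18, 9): 9² ≡ 12, rhs ≡ 11 → off.
(13, 6): 6² ≡ 13, rhs ≡ 13 → on.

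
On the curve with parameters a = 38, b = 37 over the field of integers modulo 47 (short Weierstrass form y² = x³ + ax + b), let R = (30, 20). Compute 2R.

tangent at (30, 20): λ = (3·30² + 38)/(2·20) ≡ 12/40. 40⁻¹ ≡ 20 (mod 47) since 40·20 = 800 ≡ 1, so λ ≡ 12·20 ≡ 5.
  x = λ² - 30 - 30 = 25 - 60 ≡ 12; y = λ·(30 - 12) - 20 ≡ 23. → (12, 23)

(12, 23)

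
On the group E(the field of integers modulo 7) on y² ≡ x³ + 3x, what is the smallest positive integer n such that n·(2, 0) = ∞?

2P: (2, 0) + (2, 0): same x and y₁ ≡ -y₂, so the sum is ∞.
2P = ∞, so the order is 2.

2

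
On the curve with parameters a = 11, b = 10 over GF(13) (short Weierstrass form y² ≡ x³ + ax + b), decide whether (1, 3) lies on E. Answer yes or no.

yes

y² = 3² ≡ 9; x³ + 11x + 10 = 22 ≡ 9 (mod 13). 9 = 9.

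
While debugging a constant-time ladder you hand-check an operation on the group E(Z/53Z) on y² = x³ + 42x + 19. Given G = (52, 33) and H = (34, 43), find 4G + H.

(52, 33)

First 4G:
Double-and-add on 4 = (100)₂. Start with G = (52, 33) for the leading 1-bit.
double: tangent at (52, 33): λ = (3·52² + 42)/(2·33) ≡ 45/13. 13⁻¹ ≡ 49 (mod 53), so λ ≡ 45·49 ≡ 32.
  x = λ² - 52 - 52 = 1024 - 104 ≡ 19; y = λ·(52 - 19) - 33 ≡ 16. → (19, 16)
double: tangent at (19, 16): λ = (3·19² + 42)/(2·16) ≡ 12/32. 32⁻¹ ≡ 5 (mod 53) since 32·5 = 160 ≡ 1, so λ ≡ 12·5 ≡ 7.
  x = λ² - 19 - 19 = 49 - 38 ≡ 11; y = λ·(19 - 11) - 16 ≡ 40. → (11, 40)
4G = (11, 40).
Finally 4G + H:
(11, 40) + (34, 43). λ = (43 - 40)/(34 - 11) ≡ 3/23 mod 53. 23⁻¹ ≡ 30 (mod 53), so λ ≡ 37.
  x = λ² - 11 - 34 = 1369 - 45 ≡ 52; y = λ·(11 - 52) - 40 ≡ 33. → (52, 33)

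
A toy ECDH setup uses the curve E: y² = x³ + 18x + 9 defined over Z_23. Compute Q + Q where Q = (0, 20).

tangent at (0, 20): λ = (3·0² + 18)/(2·20) ≡ 18/17. 17⁻¹ ≡ 19 (mod 23), so λ ≡ 18·19 ≡ 20.
  x = λ² - 0 - 0 = 400 - 0 ≡ 9; y = λ·(0 - 9) - 20 ≡ 7. → (9, 7)

(9, 7)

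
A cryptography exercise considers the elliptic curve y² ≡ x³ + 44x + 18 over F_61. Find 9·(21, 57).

(4, 40)

Write P = (21, 57).
Double-and-add on 9 = (1001)₂. Start with P = (21, 57) for the leading 1-bit.
double: tangent at (21, 57): λ = (3·21² + 44)/(2·57) ≡ 25/53. 53⁻¹ ≡ 38 (mod 61), so λ ≡ 25·38 ≡ 35.
  x = λ² - 21 - 21 = 1225 - 42 ≡ 24; y = λ·(21 - 24) - 57 ≡ 21. → (24, 21)
double: tangent at (24, 21): λ = (3·24² + 44)/(2·21) ≡ 3/42. 42⁻¹ ≡ 16 (mod 61), so λ ≡ 3·16 ≡ 48.
  x = λ² - 24 - 24 = 2304 - 48 ≡ 60; y = λ·(24 - 60) - 21 ≡ 20. → (60, 20)
double: tangent at (60, 20): λ = (3·60² + 44)/(2·20) ≡ 47/40. 40⁻¹ ≡ 29 (mod 61) since 40·29 = 1160 ≡ 1, so λ ≡ 47·29 ≡ 21.
  x = λ² - 60 - 60 = 441 - 120 ≡ 16; y = λ·(60 - 16) - 20 ≡ 50. → (16, 50)
add P: (16, 50) + (21, 57). λ = (57 - 50)/(21 - 16) ≡ 7/5 mod 61. 5⁻¹ ≡ 49 (mod 61) since 5·49 = 245 ≡ 1, so λ ≡ 38.
  x = λ² - 16 - 21 = 1444 - 37 ≡ 4; y = λ·(16 - 4) - 50 ≡ 40. → (4, 40)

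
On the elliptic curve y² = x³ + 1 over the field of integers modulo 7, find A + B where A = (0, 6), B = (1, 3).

(0, 6) + (1, 3). λ = (3 - 6)/(1 - 0) ≡ 4/1 mod 7. 1⁻¹ ≡ 1 (mod 7), so λ ≡ 4.
  x = λ² - 0 - 1 = 16 - 1 ≡ 1; y = λ·(0 - 1) - 6 ≡ 4. → (1, 4)

(1, 4)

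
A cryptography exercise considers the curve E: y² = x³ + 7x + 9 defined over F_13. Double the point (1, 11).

(1, 2)

tangent at (1, 11): λ = (3·1² + 7)/(2·11) ≡ 10/9. 9⁻¹ ≡ 3 (mod 13), so λ ≡ 10·3 ≡ 4.
  x = λ² - 1 - 1 = 16 - 2 ≡ 1; y = λ·(1 - 1) - 11 ≡ 2. → (1, 2)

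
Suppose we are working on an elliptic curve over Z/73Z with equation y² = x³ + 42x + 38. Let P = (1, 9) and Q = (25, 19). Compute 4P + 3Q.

First 4P:
Double-and-add on 4 = (100)₂. Start with P = (1, 9) for the leading 1-bit.
double: tangent at (1, 9): λ = (3·1² + 42)/(2·9) ≡ 45/18. 18⁻¹ ≡ 69 (mod 73), so λ ≡ 45·69 ≡ 39.
  x = λ² - 1 - 1 = 1521 - 2 ≡ 59; y = λ·(1 - 59) - 9 ≡ 65. → (59, 65)
double: tangent at (59, 65): λ = (3·59² + 42)/(2·65) ≡ 46/57. 57⁻¹ ≡ 41 (mod 73), so λ ≡ 46·41 ≡ 61.
  x = λ² - 59 - 59 = 3721 - 118 ≡ 26; y = λ·(59 - 26) - 65 ≡ 50. → (26, 50)
4P = (26, 50).
Next 3Q:
Repeated addition: build up to 3Q.
2Q: tangent at (25, 19): λ = (3·25² + 42)/(2·19) ≡ 19/38. 38⁻¹ ≡ 25 (mod 73) since 38·25 = 950 ≡ 1, so λ ≡ 19·25 ≡ 37.
  x = λ² - 25 - 25 = 1369 - 50 ≡ 5; y = λ·(25 - 5) - 19 ≡ 64. → (5, 64)
3Q: (5, 64) + (25, 19). λ = (19 - 64)/(25 - 5) ≡ 28/20 mod 73. 20⁻¹ ≡ 11 (mod 73) since 20·11 = 220 ≡ 1, so λ ≡ 16.
  x = λ² - 5 - 25 = 256 - 30 ≡ 7; y = λ·(5 - 7) - 64 ≡ 50. → (7, 50)
3Q = (7, 50).
Finally 4P + 3Q:
(26, 50) + (7, 50). λ = (50 - 50)/(7 - 26) ≡ 0/54 mod 73. 54⁻¹ ≡ 23 (mod 73), so λ ≡ 0.
  x = λ² - 26 - 7 = 0 - 33 ≡ 40; y = λ·(26 - 40) - 50 ≡ 23. → (40, 23)

(40, 23)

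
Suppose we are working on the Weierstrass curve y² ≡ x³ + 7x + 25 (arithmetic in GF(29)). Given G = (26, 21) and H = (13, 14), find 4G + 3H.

First 4G:
Repeated addition: build up to 4G.
2G: tangent at (26, 21): λ = (3·26² + 7)/(2·21) ≡ 5/13. 13⁻¹ ≡ 9 (mod 29) since 13·9 = 117 ≡ 1, so λ ≡ 5·9 ≡ 16.
  x = λ² - 26 - 26 = 256 - 52 ≡ 1; y = λ·(26 - 1) - 21 ≡ 2. → (1, 2)
3G: (1, 2) + (26, 21). λ = (21 - 2)/(26 - 1) ≡ 19/25 mod 29. 25⁻¹ ≡ 7 (mod 29), so λ ≡ 17.
  x = λ² - 1 - 26 = 289 - 27 ≡ 1; y = λ·(1 - 1) - 2 ≡ 27. → (1, 27)
4G: (1, 27) + (26, 21). λ = (21 - 27)/(26 - 1) ≡ 23/25 mod 29. 25⁻¹ ≡ 7 (mod 29), so λ ≡ 16.
  x = λ² - 1 - 26 = 256 - 27 ≡ 26; y = λ·(1 - 26) - 27 ≡ 8. → (26, 8)
4G = (26, 8).
Next 3H:
Repeated addition: build up to 3H.
2H: tangent at (13, 14): λ = (3·13² + 7)/(2·14) ≡ 21/28. 28⁻¹ ≡ 28 (mod 29), so λ ≡ 21·28 ≡ 8.
  x = λ² - 13 - 13 = 64 - 26 ≡ 9; y = λ·(13 - 9) - 14 ≡ 18. → (9, 18)
3H: (9, 18) + (13, 14). λ = (14 - 18)/(13 - 9) ≡ 25/4 mod 29. 4⁻¹ ≡ 22 (mod 29), so λ ≡ 28.
  x = λ² - 9 - 13 = 784 - 22 ≡ 8; y = λ·(9 - 8) - 18 ≡ 10. → (8, 10)
3H = (8, 10).
Finally 4G + 3H:
(26, 8) + (8, 10). λ = (10 - 8)/(8 - 26) ≡ 2/11 mod 29. 11⁻¹ ≡ 8 (mod 29), so λ ≡ 16.
  x = λ² - 26 - 8 = 256 - 34 ≡ 19; y = λ·(26 - 19) - 8 ≡ 17. → (19, 17)

(19, 17)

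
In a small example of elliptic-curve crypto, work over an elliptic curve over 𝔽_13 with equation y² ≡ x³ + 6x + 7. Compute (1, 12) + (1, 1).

The two points share x = 1 and their y-coordinates satisfy 12 + 1 ≡ 0 (mod 13), so they are inverses. Their sum is ∞.

O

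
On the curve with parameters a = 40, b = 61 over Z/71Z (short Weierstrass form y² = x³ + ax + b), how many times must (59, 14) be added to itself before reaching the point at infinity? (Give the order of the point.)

5

2P: tangent at (59, 14): λ = (3·59² + 40)/(2·14) ≡ 46/28. 28⁻¹ ≡ 33 (mod 71), so λ ≡ 46·33 ≡ 27.
  x = λ² - 59 - 59 = 729 - 118 ≡ 43; y = λ·(59 - 43) - 14 ≡ 63. → (43, 63)
3P: (43, 63) + (59, 14). λ = (14 - 63)/(59 - 43) ≡ 22/16 mod 71. 16⁻¹ ≡ 40 (mod 71), so λ ≡ 28.
  x = λ² - 43 - 59 = 784 - 102 ≡ 43; y = λ·(43 - 43) - 63 ≡ 8. → (43, 8)
4P: (43, 8) + (59, 14). λ = (14 - 8)/(59 - 43) ≡ 6/16 mod 71. 16⁻¹ ≡ 40 (mod 71) since 16·40 = 640 ≡ 1, so λ ≡ 27.
  x = λ² - 43 - 59 = 729 - 102 ≡ 59; y = λ·(43 - 59) - 8 ≡ 57. → (59, 57)
5P: (59, 57) + (59, 14): same x and y₁ ≡ -y₂, so the sum is the point at infinity.
5P = the point at infinity, so the order is 5.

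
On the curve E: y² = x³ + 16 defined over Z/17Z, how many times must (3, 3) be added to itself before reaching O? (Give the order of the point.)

2P: tangent at (3, 3): λ = (3·3² + 0)/(2·3) ≡ 10/6. 6⁻¹ ≡ 3 (mod 17), so λ ≡ 10·3 ≡ 13.
  x = λ² - 3 - 3 = 169 - 6 ≡ 10; y = λ·(3 - 10) - 3 ≡ 8. → (10, 8)
3P: (10, 8) + (3, 3). λ = (3 - 8)/(3 - 10) ≡ 12/10 mod 17. 10⁻¹ ≡ 12 (mod 17) since 10·12 = 120 ≡ 1, so λ ≡ 8.
  x = λ² - 10 - 3 = 64 - 13 ≡ 0; y = λ·(10 - 0) - 8 ≡ 4. → (0, 4)
4P: (0, 4) + (3, 3). λ = (3 - 4)/(3 - 0) ≡ 16/3 mod 17. 3⁻¹ ≡ 6 (mod 17), so λ ≡ 11.
  x = λ² - 0 - 3 = 121 - 3 ≡ 16; y = λ·(0 - 16) - 4 ≡ 7. → (16, 7)
5P: (16, 7) + (3, 3). λ = (3 - 7)/(3 - 16) ≡ 13/4 mod 17. 4⁻¹ ≡ 13 (mod 17) since 4·13 = 52 ≡ 1, so λ ≡ 16.
  x = λ² - 16 - 3 = 256 - 19 ≡ 16; y = λ·(16 - 16) - 7 ≡ 10. → (16, 10)
6P: (16, 10) + (3, 3). λ = (3 - 10)/(3 - 16) ≡ 10/4 mod 17. 4⁻¹ ≡ 13 (mod 17) since 4·13 = 52 ≡ 1, so λ ≡ 11.
  x = λ² - 16 - 3 = 121 - 19 ≡ 0; y = λ·(16 - 0) - 10 ≡ 13. → (0, 13)
7P: (0, 13) + (3, 3). λ = (3 - 13)/(3 - 0) ≡ 7/3 mod 17. 3⁻¹ ≡ 6 (mod 17) since 3·6 = 18 ≡ 1, so λ ≡ 8.
  x = λ² - 0 - 3 = 64 - 3 ≡ 10; y = λ·(0 - 10) - 13 ≡ 9. → (10, 9)
8P: (10, 9) + (3, 3). λ = (3 - 9)/(3 - 10) ≡ 11/10 mod 17. 10⁻¹ ≡ 12 (mod 17), so λ ≡ 13.
  x = λ² - 10 - 3 = 169 - 13 ≡ 3; y = λ·(10 - 3) - 9 ≡ 14. → (3, 14)
9P: (3, 14) + (3, 3): same x and y₁ ≡ -y₂, so the sum is O.
9P = O, so the order is 9.

9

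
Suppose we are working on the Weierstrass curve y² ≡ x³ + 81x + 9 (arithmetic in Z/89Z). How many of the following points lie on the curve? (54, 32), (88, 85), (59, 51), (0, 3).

(54, 32): 32² ≡ 45, rhs ≡ 45 → on.
(88, 85): 85² ≡ 16, rhs ≡ 16 → on.
(59, 51): 51² ≡ 20, rhs ≡ 38 → off.
(0, 3): 3² ≡ 9, rhs ≡ 9 → on.

3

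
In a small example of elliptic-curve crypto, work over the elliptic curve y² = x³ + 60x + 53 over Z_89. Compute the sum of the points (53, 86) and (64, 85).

(53, 86) + (64, 85). λ = (85 - 86)/(64 - 53) ≡ 88/11 mod 89. 11⁻¹ ≡ 81 (mod 89) since 11·81 = 891 ≡ 1, so λ ≡ 8.
  x = λ² - 53 - 64 = 64 - 117 ≡ 36; y = λ·(53 - 36) - 86 ≡ 50. → (36, 50)

(36, 50)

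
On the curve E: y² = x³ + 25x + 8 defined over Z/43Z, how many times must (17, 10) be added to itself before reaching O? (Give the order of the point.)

8

2P: tangent at (17, 10): λ = (3·17² + 25)/(2·10) ≡ 32/20. 20⁻¹ ≡ 28 (mod 43), so λ ≡ 32·28 ≡ 36.
  x = λ² - 17 - 17 = 1296 - 34 ≡ 15; y = λ·(17 - 15) - 10 ≡ 19. → (15, 19)
3P: (15, 19) + (17, 10). λ = (10 - 19)/(17 - 15) ≡ 34/2 mod 43. 2⁻¹ ≡ 22 (mod 43) since 2·22 = 44 ≡ 1, so λ ≡ 17.
  x = λ² - 15 - 17 = 289 - 32 ≡ 42; y = λ·(15 - 42) - 19 ≡ 38. → (42, 38)
4P: (42, 38) + (17, 10). λ = (10 - 38)/(17 - 42) ≡ 15/18 mod 43. 18⁻¹ ≡ 12 (mod 43) since 18·12 = 216 ≡ 1, so λ ≡ 8.
  x = λ² - 42 - 17 = 64 - 59 ≡ 5; y = λ·(42 - 5) - 38 ≡ 0. → (5, 0)
5P: (5, 0) + (17, 10). λ = (10 - 0)/(17 - 5) ≡ 10/12 mod 43. 12⁻¹ ≡ 18 (mod 43), so λ ≡ 8.
  x = λ² - 5 - 17 = 64 - 22 ≡ 42; y = λ·(5 - 42) - 0 ≡ 5. → (42, 5)
6P: (42, 5) + (17, 10). λ = (10 - 5)/(17 - 42) ≡ 5/18 mod 43. 18⁻¹ ≡ 12 (mod 43) since 18·12 = 216 ≡ 1, so λ ≡ 17.
  x = λ² - 42 - 17 = 289 - 59 ≡ 15; y = λ·(42 - 15) - 5 ≡ 24. → (15, 24)
7P: (15, 24) + (17, 10). λ = (10 - 24)/(17 - 15) ≡ 29/2 mod 43. 2⁻¹ ≡ 22 (mod 43) since 2·22 = 44 ≡ 1, so λ ≡ 36.
  x = λ² - 15 - 17 = 1296 - 32 ≡ 17; y = λ·(15 - 17) - 24 ≡ 33. → (17, 33)
8P: (17, 33) + (17, 10): same x and y₁ ≡ -y₂, so the sum is O.
8P = O, so the order is 8.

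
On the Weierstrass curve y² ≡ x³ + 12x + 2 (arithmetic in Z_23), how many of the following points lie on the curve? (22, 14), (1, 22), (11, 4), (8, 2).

2

(22, 14): 14² ≡ 12, rhs ≡ 12 → on.
(1, 22): 22² ≡ 1, rhs ≡ 15 → off.
(11, 4): 4² ≡ 16, rhs ≡ 16 → on.
(8, 2): 2² ≡ 4, rhs ≡ 12 → off.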